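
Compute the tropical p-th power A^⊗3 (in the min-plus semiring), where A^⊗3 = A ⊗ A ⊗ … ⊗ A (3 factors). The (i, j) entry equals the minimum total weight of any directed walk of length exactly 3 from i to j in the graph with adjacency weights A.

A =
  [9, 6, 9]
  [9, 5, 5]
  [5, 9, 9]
A^⊗3 =
  [16, 16, 16]
  [15, 15, 15]
  [19, 16, 16]

Each entry (A^⊗3)_ij equals the minimum over all length-3 walks i = v_0 → v_1 → … → v_3 = j of Σ_t A[v_t][v_{t+1}]. For example, for (i, j) = (0, 2) we minimise over 9 possible intermediate vertex sequences; the minimum is 16, attained along the walk 0 → 1 → 1 → 2.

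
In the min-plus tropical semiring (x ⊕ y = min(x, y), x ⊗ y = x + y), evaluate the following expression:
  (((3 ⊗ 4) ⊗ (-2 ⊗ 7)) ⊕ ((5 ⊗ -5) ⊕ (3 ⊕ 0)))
(((3 ⊗ 4) ⊗ (-2 ⊗ 7)) ⊕ ((5 ⊗ -5) ⊕ (3 ⊕ 0))) = 0

Expand innermost to outermost. Recall ⊕ takes the minimum of its arguments and ⊗ takes their sum. Working out the expression (((3 ⊗ 4) ⊗ (-2 ⊗ 7)) ⊕ ((5 ⊗ -5) ⊕ (3 ⊕ 0))) gives 0.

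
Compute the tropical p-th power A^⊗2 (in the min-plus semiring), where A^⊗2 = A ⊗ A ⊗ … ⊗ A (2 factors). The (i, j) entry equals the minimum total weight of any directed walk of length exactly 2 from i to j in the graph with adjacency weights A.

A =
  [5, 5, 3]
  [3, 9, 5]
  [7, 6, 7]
A^⊗2 =
  [8, 9, 8]
  [8, 8, 6]
  [9, 12, 10]

Each entry (A^⊗2)_ij equals the minimum over all length-2 walks i = v_0 → v_1 → … → v_2 = j of Σ_t A[v_t][v_{t+1}]. For example, for (i, j) = (0, 2) we minimise over 3 possible intermediate vertex sequences; the minimum is 8, attained along the walk 0 → 0 → 2.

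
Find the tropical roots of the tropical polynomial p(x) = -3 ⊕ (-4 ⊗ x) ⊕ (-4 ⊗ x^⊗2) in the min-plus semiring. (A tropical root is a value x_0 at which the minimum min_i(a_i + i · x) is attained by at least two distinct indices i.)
Roots: {0, 1}

Each tropical root is a break point of the lower envelope of the lines y = a_i + i · x (there are 3 lines, with slopes 0, 1, ..., 2). Only the lines that attain the minimum somewhere contribute to roots; other lines are dominated. Here the surviving (envelope) indices are i = 2, i = 1, i = 0.
Intersections between consecutive envelope lines give the roots: for adjacent envelope indices i < j the intersection is x = (a_i − a_j) / (j − i). Reading off the sorted break points: {0, 1}.
Verification: at each break x_0, at least two indices attain the minimum of min_i(a_i + i · x_0).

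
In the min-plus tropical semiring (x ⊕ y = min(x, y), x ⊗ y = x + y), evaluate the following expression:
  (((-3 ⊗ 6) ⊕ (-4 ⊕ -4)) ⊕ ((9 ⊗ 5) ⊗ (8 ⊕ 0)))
(((-3 ⊗ 6) ⊕ (-4 ⊕ -4)) ⊕ ((9 ⊗ 5) ⊗ (8 ⊕ 0))) = -4

Expand innermost to outermost. Recall ⊕ takes the minimum of its arguments and ⊗ takes their sum. Working out the expression (((-3 ⊗ 6) ⊕ (-4 ⊕ -4)) ⊕ ((9 ⊗ 5) ⊗ (8 ⊕ 0))) gives -4.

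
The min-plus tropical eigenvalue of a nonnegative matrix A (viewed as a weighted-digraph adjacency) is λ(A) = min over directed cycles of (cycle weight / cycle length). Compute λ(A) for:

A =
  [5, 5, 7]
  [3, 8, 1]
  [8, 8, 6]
λ(A) = 4

Enumerate directed cycles and compute their means (weight / length). Sample:
  cycle 0 → 0: weight = 5, length = 1, mean = 5/1 ≈ 5.000
  cycle 1 → 1: weight = 8, length = 1, mean = 8/1 ≈ 8.000
  cycle 2 → 2: weight = 6, length = 1, mean = 6/1 ≈ 6.000
  cycle 0 → 1 → 0: weight = 8, length = 2, mean = 8/2 ≈ 4.000
  cycle 0 → 2 → 0: weight = 15, length = 2, mean = 15/2 ≈ 7.500
  cycle 1 → 0 → 1: weight = 8, length = 2, mean = 8/2 ≈ 4.000
Minimum mean = 4.000, attained e.g. along the cycle 0 → 1 → 0 with weight 8 and length 2. So λ(A) = 8/2 = 4.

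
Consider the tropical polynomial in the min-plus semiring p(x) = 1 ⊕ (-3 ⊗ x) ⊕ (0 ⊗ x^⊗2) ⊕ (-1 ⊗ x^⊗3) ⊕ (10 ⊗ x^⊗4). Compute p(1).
p(1) = -2

A tropical monomial a ⊗ x^⊗i evaluates to a + i · x. Evaluating each term at x = 1:
  Term 0 contributes 1 + 0 · 1 = 1
  Term 1 contributes -3 + 1 · 1 = -2
  Term 2 contributes 0 + 2 · 1 = 2
  Term 3 contributes -1 + 3 · 1 = 2
  Term 4 contributes 10 + 4 · 1 = 14
p(1) = ⊕ of these = min[1, -2, 2, 2, 14] = -2.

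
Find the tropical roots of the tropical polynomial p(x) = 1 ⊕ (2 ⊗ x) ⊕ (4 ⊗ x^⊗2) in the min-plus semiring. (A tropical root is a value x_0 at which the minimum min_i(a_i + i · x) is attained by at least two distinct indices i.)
Roots: {-2, -1}

Each tropical root is a break point of the lower envelope of the lines y = a_i + i · x (there are 3 lines, with slopes 0, 1, ..., 2). Only the lines that attain the minimum somewhere contribute to roots; other lines are dominated. Here the surviving (envelope) indices are i = 2, i = 1, i = 0.
Intersections between consecutive envelope lines give the roots: for adjacent envelope indices i < j the intersection is x = (a_i − a_j) / (j − i). Reading off the sorted break points: {-2, -1}.
Verification: at each break x_0, at least two indices attain the minimum of min_i(a_i + i · x_0).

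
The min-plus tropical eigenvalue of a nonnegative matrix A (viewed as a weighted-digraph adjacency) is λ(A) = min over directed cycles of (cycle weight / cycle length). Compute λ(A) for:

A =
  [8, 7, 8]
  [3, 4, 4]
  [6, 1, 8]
λ(A) = 5/2

Enumerate directed cycles and compute their means (weight / length). Sample:
  cycle 0 → 0: weight = 8, length = 1, mean = 8/1 ≈ 8.000
  cycle 1 → 1: weight = 4, length = 1, mean = 4/1 ≈ 4.000
  cycle 2 → 2: weight = 8, length = 1, mean = 8/1 ≈ 8.000
  cycle 0 → 1 → 0: weight = 10, length = 2, mean = 10/2 ≈ 5.000
  cycle 0 → 2 → 0: weight = 14, length = 2, mean = 14/2 ≈ 7.000
  cycle 1 → 0 → 1: weight = 10, length = 2, mean = 10/2 ≈ 5.000
Minimum mean = 2.500, attained e.g. along the cycle 1 → 2 → 1 with weight 5 and length 2. So λ(A) = 5/2 = 5/2.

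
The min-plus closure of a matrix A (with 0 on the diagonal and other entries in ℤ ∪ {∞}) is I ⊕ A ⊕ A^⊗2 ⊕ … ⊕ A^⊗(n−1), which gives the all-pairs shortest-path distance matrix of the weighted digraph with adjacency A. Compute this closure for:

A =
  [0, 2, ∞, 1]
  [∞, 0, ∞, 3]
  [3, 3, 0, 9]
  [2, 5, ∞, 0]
Closure =
  [0, 2, ∞, 1]
  [5, 0, ∞, 3]
  [3, 3, 0, 4]
  [2, 4, ∞, 0]

This is the Floyd-Warshall all-pairs shortest-path computation. For each intermediate vertex k = 0, 1, …, 3, update dist[i][j] ← min(dist[i][j], dist[i][k] + dist[k][j]). The final matrix gives, for each (i, j), the minimum total weight of any directed path from i to j (possibly empty when i = j).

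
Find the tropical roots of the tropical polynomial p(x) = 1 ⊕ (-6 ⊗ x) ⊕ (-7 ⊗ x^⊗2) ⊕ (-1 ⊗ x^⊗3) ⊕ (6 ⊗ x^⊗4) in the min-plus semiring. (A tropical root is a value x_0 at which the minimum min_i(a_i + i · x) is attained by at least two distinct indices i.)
Roots: {-7, -6, 1, 7}

Each tropical root is a break point of the lower envelope of the lines y = a_i + i · x (there are 5 lines, with slopes 0, 1, ..., 4). Only the lines that attain the minimum somewhere contribute to roots; other lines are dominated. Here the surviving (envelope) indices are i = 4, i = 3, i = 2, i = 1, i = 0.
Intersections between consecutive envelope lines give the roots: for adjacent envelope indices i < j the intersection is x = (a_i − a_j) / (j − i). Reading off the sorted break points: {-7, -6, 1, 7}.
Verification: at each break x_0, at least two indices attain the minimum of min_i(a_i + i · x_0).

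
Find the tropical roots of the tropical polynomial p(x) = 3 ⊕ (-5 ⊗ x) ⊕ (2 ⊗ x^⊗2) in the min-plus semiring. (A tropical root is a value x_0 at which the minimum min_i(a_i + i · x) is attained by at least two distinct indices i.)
Roots: {-7, 8}

Each tropical root is a break point of the lower envelope of the lines y = a_i + i · x (there are 3 lines, with slopes 0, 1, ..., 2). Only the lines that attain the minimum somewhere contribute to roots; other lines are dominated. Here the surviving (envelope) indices are i = 2, i = 1, i = 0.
Intersections between consecutive envelope lines give the roots: for adjacent envelope indices i < j the intersection is x = (a_i − a_j) / (j − i). Reading off the sorted break points: {-7, 8}.
Verification: at each break x_0, at least two indices attain the minimum of min_i(a_i + i · x_0).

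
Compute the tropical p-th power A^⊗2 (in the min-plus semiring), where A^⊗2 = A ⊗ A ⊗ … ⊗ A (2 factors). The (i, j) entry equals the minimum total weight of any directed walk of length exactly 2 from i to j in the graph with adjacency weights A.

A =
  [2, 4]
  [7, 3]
A^⊗2 =
  [4, 6]
  [9, 6]

Each entry (A^⊗2)_ij equals the minimum over all length-2 walks i = v_0 → v_1 → … → v_2 = j of Σ_t A[v_t][v_{t+1}]. For example, for (i, j) = (0, 1) we minimise over 2 possible intermediate vertex sequences; the minimum is 6, attained along the walk 0 → 0 → 1.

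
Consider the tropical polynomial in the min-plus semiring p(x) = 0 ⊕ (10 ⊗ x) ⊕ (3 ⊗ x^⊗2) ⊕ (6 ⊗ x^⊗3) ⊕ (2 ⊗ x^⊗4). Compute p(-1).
p(-1) = -2

A tropical monomial a ⊗ x^⊗i evaluates to a + i · x. Evaluating each term at x = -1:
  Term 0 contributes 0 + 0 · -1 = 0
  Term 1 contributes 10 + 1 · -1 = 9
  Term 2 contributes 3 + 2 · -1 = 1
  Term 3 contributes 6 + 3 · -1 = 3
  Term 4 contributes 2 + 4 · -1 = -2
p(-1) = ⊕ of these = min[0, 9, 1, 3, -2] = -2.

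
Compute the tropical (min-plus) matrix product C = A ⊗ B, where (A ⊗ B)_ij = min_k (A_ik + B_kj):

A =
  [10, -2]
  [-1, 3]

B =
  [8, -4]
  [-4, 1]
A ⊗ B =
  [-6, -1]
  [-1, -5]

Apply the min-plus product entry-by-entry:
  C[0][0] = min over k of (A[0][0] + B[0][0] = 10 + 8 = 18, A[0][1] + B[1][0] = -2 + -4 = -6) = -6 (attained at k = 1)
  C[0][1] = min over k of (A[0][0] + B[0][1] = 10 + -4 = 6, A[0][1] + B[1][1] = -2 + 1 = -1) = -1 (attained at k = 1)
  C[1][0] = min over k of (A[1][0] + B[0][0] = -1 + 8 = 7, A[1][1] + B[1][0] = 3 + -4 = -1) = -1 (attained at k = 1)
  C[1][1] = min over k of (A[1][0] + B[0][1] = -1 + -4 = -5, A[1][1] + B[1][1] = 3 + 1 = 4) = -5 (attained at k = 0)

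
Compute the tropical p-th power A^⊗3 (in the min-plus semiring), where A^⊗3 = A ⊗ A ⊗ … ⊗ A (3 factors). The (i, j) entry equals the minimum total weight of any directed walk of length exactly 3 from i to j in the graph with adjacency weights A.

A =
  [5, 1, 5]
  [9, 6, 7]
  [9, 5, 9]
A^⊗3 =
  [15, 11, 13]
  [19, 15, 17]
  [19, 15, 17]

Each entry (A^⊗3)_ij equals the minimum over all length-3 walks i = v_0 → v_1 → … → v_3 = j of Σ_t A[v_t][v_{t+1}]. For example, for (i, j) = (0, 2) we minimise over 9 possible intermediate vertex sequences; the minimum is 13, attained along the walk 0 → 0 → 1 → 2.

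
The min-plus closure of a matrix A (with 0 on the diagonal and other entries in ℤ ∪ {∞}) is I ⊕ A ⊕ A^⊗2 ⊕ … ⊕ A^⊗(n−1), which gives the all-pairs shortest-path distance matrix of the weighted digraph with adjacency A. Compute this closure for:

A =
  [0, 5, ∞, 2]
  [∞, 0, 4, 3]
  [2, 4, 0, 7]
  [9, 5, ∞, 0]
Closure =
  [0, 5, 9, 2]
  [6, 0, 4, 3]
  [2, 4, 0, 4]
  [9, 5, 9, 0]

This is the Floyd-Warshall all-pairs shortest-path computation. For each intermediate vertex k = 0, 1, …, 3, update dist[i][j] ← min(dist[i][j], dist[i][k] + dist[k][j]). The final matrix gives, for each (i, j), the minimum total weight of any directed path from i to j (possibly empty when i = j).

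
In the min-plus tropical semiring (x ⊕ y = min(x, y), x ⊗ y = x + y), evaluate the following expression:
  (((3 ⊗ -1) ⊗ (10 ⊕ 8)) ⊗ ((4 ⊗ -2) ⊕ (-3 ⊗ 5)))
(((3 ⊗ -1) ⊗ (10 ⊕ 8)) ⊗ ((4 ⊗ -2) ⊕ (-3 ⊗ 5))) = 12

Expand innermost to outermost. Recall ⊕ takes the minimum of its arguments and ⊗ takes their sum. Working out the expression (((3 ⊗ -1) ⊗ (10 ⊕ 8)) ⊗ ((4 ⊗ -2) ⊕ (-3 ⊗ 5))) gives 12.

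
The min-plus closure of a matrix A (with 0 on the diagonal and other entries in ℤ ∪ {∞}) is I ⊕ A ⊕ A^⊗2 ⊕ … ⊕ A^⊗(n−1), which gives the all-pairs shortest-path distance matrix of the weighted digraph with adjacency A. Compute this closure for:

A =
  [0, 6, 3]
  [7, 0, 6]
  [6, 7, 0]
Closure =
  [0, 6, 3]
  [7, 0, 6]
  [6, 7, 0]

This is the Floyd-Warshall all-pairs shortest-path computation. For each intermediate vertex k = 0, 1, …, 2, update dist[i][j] ← min(dist[i][j], dist[i][k] + dist[k][j]). The final matrix gives, for each (i, j), the minimum total weight of any directed path from i to j (possibly empty when i = j).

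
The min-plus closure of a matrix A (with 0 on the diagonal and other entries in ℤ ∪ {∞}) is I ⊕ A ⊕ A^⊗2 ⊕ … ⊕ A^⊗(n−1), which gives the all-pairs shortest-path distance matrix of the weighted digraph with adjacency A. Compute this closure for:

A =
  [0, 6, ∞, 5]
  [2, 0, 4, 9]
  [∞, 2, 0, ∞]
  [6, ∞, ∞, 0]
Closure =
  [0, 6, 10, 5]
  [2, 0, 4, 7]
  [4, 2, 0, 9]
  [6, 12, 16, 0]

This is the Floyd-Warshall all-pairs shortest-path computation. For each intermediate vertex k = 0, 1, …, 3, update dist[i][j] ← min(dist[i][j], dist[i][k] + dist[k][j]). The final matrix gives, for each (i, j), the minimum total weight of any directed path from i to j (possibly empty when i = j).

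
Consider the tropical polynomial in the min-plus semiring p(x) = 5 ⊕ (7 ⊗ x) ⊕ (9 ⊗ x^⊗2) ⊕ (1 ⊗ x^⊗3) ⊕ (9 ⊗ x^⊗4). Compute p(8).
p(8) = 5

A tropical monomial a ⊗ x^⊗i evaluates to a + i · x. Evaluating each term at x = 8:
  Term 0 contributes 5 + 0 · 8 = 5
  Term 1 contributes 7 + 1 · 8 = 15
  Term 2 contributes 9 + 2 · 8 = 25
  Term 3 contributes 1 + 3 · 8 = 25
  Term 4 contributes 9 + 4 · 8 = 41
p(8) = ⊕ of these = min[5, 15, 25, 25, 41] = 5.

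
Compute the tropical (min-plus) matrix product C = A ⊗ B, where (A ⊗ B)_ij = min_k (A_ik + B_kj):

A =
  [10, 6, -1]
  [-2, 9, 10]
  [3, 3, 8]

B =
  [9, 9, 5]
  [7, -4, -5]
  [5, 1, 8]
A ⊗ B =
  [4, 0, 1]
  [7, 5, 3]
  [10, -1, -2]

Apply the min-plus product entry-by-entry:
  C[0][0] = min over k of (A[0][0] + B[0][0] = 10 + 9 = 19, A[0][1] + B[1][0] = 6 + 7 = 13, A[0][2] + B[2][0] = -1 + 5 = 4) = 4 (attained at k = 2)
  C[0][1] = min over k of (A[0][0] + B[0][1] = 10 + 9 = 19, A[0][1] + B[1][1] = 6 + -4 = 2, A[0][2] + B[2][1] = -1 + 1 = 0) = 0 (attained at k = 2)
  C[0][2] = min over k of (A[0][0] + B[0][2] = 10 + 5 = 15, A[0][1] + B[1][2] = 6 + -5 = 1, A[0][2] + B[2][2] = -1 + 8 = 7) = 1 (attained at k = 1)
  C[1][0] = min over k of (A[1][0] + B[0][0] = -2 + 9 = 7, A[1][1] + B[1][0] = 9 + 7 = 16, A[1][2] + B[2][0] = 10 + 5 = 15) = 7 (attained at k = 0)
  C[1][1] = min over k of (A[1][0] + B[0][1] = -2 + 9 = 7, A[1][1] + B[1][1] = 9 + -4 = 5, A[1][2] + B[2][1] = 10 + 1 = 11) = 5 (attained at k = 1)
  C[1][2] = min over k of (A[1][0] + B[0][2] = -2 + 5 = 3, A[1][1] + B[1][2] = 9 + -5 = 4, A[1][2] + B[2][2] = 10 + 8 = 18) = 3 (attained at k = 0)
  C[2][0] = min over k of (A[2][0] + B[0][0] = 3 + 9 = 12, A[2][1] + B[1][0] = 3 + 7 = 10, A[2][2] + B[2][0] = 8 + 5 = 13) = 10 (attained at k = 1)
  C[2][1] = min over k of (A[2][0] + B[0][1] = 3 + 9 = 12, A[2][1] + B[1][1] = 3 + -4 = -1, A[2][2] + B[2][1] = 8 + 1 = 9) = -1 (attained at k = 1)
  C[2][2] = min over k of (A[2][0] + B[0][2] = 3 + 5 = 8, A[2][1] + B[1][2] = 3 + -5 = -2, A[2][2] + B[2][2] = 8 + 8 = 16) = -2 (attained at k = 1)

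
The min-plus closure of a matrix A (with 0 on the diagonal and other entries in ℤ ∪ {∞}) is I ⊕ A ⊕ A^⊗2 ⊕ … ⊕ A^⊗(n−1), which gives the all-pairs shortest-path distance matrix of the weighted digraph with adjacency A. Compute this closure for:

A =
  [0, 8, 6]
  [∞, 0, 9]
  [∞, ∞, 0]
Closure =
  [0, 8, 6]
  [∞, 0, 9]
  [∞, ∞, 0]

This is the Floyd-Warshall all-pairs shortest-path computation. For each intermediate vertex k = 0, 1, …, 2, update dist[i][j] ← min(dist[i][j], dist[i][k] + dist[k][j]). The final matrix gives, for each (i, j), the minimum total weight of any directed path from i to j (possibly empty when i = j).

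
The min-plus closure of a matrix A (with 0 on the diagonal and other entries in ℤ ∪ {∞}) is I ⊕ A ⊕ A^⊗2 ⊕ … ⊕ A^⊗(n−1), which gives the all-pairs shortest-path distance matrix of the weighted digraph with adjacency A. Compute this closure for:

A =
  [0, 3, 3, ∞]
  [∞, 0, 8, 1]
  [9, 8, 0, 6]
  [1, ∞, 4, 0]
Closure =
  [0, 3, 3, 4]
  [2, 0, 5, 1]
  [7, 8, 0, 6]
  [1, 4, 4, 0]

This is the Floyd-Warshall all-pairs shortest-path computation. For each intermediate vertex k = 0, 1, …, 3, update dist[i][j] ← min(dist[i][j], dist[i][k] + dist[k][j]). The final matrix gives, for each (i, j), the minimum total weight of any directed path from i to j (possibly empty when i = j).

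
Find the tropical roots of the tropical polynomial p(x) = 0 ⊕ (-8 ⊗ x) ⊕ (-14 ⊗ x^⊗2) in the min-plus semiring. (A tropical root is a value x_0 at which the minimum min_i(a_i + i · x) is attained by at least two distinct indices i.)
Roots: {6, 8}

Each tropical root is a break point of the lower envelope of the lines y = a_i + i · x (there are 3 lines, with slopes 0, 1, ..., 2). Only the lines that attain the minimum somewhere contribute to roots; other lines are dominated. Here the surviving (envelope) indices are i = 2, i = 1, i = 0.
Intersections between consecutive envelope lines give the roots: for adjacent envelope indices i < j the intersection is x = (a_i − a_j) / (j − i). Reading off the sorted break points: {6, 8}.
Verification: at each break x_0, at least two indices attain the minimum of min_i(a_i + i · x_0).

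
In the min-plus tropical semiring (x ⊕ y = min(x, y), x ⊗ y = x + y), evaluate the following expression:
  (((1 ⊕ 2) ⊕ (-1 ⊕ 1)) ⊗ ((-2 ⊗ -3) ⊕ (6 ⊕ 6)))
(((1 ⊕ 2) ⊕ (-1 ⊕ 1)) ⊗ ((-2 ⊗ -3) ⊕ (6 ⊕ 6))) = -6

Expand innermost to outermost. Recall ⊕ takes the minimum of its arguments and ⊗ takes their sum. Working out the expression (((1 ⊕ 2) ⊕ (-1 ⊕ 1)) ⊗ ((-2 ⊗ -3) ⊕ (6 ⊕ 6))) gives -6.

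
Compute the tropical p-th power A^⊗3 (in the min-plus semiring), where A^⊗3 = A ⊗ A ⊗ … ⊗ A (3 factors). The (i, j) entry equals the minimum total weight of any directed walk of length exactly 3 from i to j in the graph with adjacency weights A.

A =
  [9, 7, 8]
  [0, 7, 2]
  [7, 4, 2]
A^⊗3 =
  [12, 13, 11]
  [6, 8, 6]
  [6, 8, 6]

Each entry (A^⊗3)_ij equals the minimum over all length-3 walks i = v_0 → v_1 → … → v_3 = j of Σ_t A[v_t][v_{t+1}]. For example, for (i, j) = (0, 2) we minimise over 9 possible intermediate vertex sequences; the minimum is 11, attained along the walk 0 → 1 → 2 → 2.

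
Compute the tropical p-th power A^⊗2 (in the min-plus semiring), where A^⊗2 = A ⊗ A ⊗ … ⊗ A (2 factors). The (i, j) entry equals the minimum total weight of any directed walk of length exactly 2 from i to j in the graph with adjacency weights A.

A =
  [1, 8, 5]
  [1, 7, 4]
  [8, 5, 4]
A^⊗2 =
  [2, 9, 6]
  [2, 9, 6]
  [6, 9, 8]

Each entry (A^⊗2)_ij equals the minimum over all length-2 walks i = v_0 → v_1 → … → v_2 = j of Σ_t A[v_t][v_{t+1}]. For example, for (i, j) = (0, 2) we minimise over 3 possible intermediate vertex sequences; the minimum is 6, attained along the walk 0 → 0 → 2.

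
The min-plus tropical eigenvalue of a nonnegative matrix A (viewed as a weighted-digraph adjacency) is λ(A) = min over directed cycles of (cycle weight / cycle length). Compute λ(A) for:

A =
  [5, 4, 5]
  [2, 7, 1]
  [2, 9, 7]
λ(A) = 7/3

Enumerate directed cycles and compute their means (weight / length). Sample:
  cycle 0 → 0: weight = 5, length = 1, mean = 5/1 ≈ 5.000
  cycle 1 → 1: weight = 7, length = 1, mean = 7/1 ≈ 7.000
  cycle 2 → 2: weight = 7, length = 1, mean = 7/1 ≈ 7.000
  cycle 0 → 1 → 0: weight = 6, length = 2, mean = 6/2 ≈ 3.000
  cycle 0 → 2 → 0: weight = 7, length = 2, mean = 7/2 ≈ 3.500
  cycle 1 → 0 → 1: weight = 6, length = 2, mean = 6/2 ≈ 3.000
Minimum mean = 2.333, attained e.g. along the cycle 0 → 1 → 2 → 0 with weight 7 and length 3. So λ(A) = 7/3 = 7/3.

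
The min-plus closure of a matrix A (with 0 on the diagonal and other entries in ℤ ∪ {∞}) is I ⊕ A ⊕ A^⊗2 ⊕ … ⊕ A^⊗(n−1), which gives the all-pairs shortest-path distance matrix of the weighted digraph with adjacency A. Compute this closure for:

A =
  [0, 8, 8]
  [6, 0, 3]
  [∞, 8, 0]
Closure =
  [0, 8, 8]
  [6, 0, 3]
  [14, 8, 0]

This is the Floyd-Warshall all-pairs shortest-path computation. For each intermediate vertex k = 0, 1, …, 2, update dist[i][j] ← min(dist[i][j], dist[i][k] + dist[k][j]). The final matrix gives, for each (i, j), the minimum total weight of any directed path from i to j (possibly empty when i = j).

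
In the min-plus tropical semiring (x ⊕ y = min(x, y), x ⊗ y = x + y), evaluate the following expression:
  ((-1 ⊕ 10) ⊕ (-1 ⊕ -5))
((-1 ⊕ 10) ⊕ (-1 ⊕ -5)) = -5

Expand innermost to outermost. Recall ⊕ takes the minimum of its arguments and ⊗ takes their sum. Working out the expression ((-1 ⊕ 10) ⊕ (-1 ⊕ -5)) gives -5.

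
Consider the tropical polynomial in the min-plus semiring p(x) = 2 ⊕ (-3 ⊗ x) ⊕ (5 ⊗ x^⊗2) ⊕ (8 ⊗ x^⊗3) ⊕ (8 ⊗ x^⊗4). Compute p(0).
p(0) = -3

A tropical monomial a ⊗ x^⊗i evaluates to a + i · x. Evaluating each term at x = 0:
  Term 0 contributes 2 + 0 · 0 = 2
  Term 1 contributes -3 + 1 · 0 = -3
  Term 2 contributes 5 + 2 · 0 = 5
  Term 3 contributes 8 + 3 · 0 = 8
  Term 4 contributes 8 + 4 · 0 = 8
p(0) = ⊕ of these = min[2, -3, 5, 8, 8] = -3.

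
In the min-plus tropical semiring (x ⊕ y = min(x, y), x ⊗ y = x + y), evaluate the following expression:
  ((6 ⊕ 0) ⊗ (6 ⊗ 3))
((6 ⊕ 0) ⊗ (6 ⊗ 3)) = 9

Expand innermost to outermost. Recall ⊕ takes the minimum of its arguments and ⊗ takes their sum. Working out the expression ((6 ⊕ 0) ⊗ (6 ⊗ 3)) gives 9.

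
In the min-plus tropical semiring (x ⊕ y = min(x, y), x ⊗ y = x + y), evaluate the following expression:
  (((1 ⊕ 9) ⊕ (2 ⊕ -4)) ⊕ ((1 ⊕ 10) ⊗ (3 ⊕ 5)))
(((1 ⊕ 9) ⊕ (2 ⊕ -4)) ⊕ ((1 ⊕ 10) ⊗ (3 ⊕ 5))) = -4

Expand innermost to outermost. Recall ⊕ takes the minimum of its arguments and ⊗ takes their sum. Working out the expression (((1 ⊕ 9) ⊕ (2 ⊕ -4)) ⊕ ((1 ⊕ 10) ⊗ (3 ⊕ 5))) gives -4.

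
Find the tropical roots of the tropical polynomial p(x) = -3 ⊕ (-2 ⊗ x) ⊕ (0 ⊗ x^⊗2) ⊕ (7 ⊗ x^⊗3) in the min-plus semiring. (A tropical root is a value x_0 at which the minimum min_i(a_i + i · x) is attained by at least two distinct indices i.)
Roots: {-7, -2, -1}

Each tropical root is a break point of the lower envelope of the lines y = a_i + i · x (there are 4 lines, with slopes 0, 1, ..., 3). Only the lines that attain the minimum somewhere contribute to roots; other lines are dominated. Here the surviving (envelope) indices are i = 3, i = 2, i = 1, i = 0.
Intersections between consecutive envelope lines give the roots: for adjacent envelope indices i < j the intersection is x = (a_i − a_j) / (j − i). Reading off the sorted break points: {-7, -2, -1}.
Verification: at each break x_0, at least two indices attain the minimum of min_i(a_i + i · x_0).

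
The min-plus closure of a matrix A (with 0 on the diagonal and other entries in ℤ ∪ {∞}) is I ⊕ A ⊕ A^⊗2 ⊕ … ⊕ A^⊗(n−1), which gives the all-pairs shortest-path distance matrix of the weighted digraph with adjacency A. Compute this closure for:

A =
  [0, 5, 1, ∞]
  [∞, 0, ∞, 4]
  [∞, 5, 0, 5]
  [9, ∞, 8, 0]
Closure =
  [0, 5, 1, 6]
  [13, 0, 12, 4]
  [14, 5, 0, 5]
  [9, 13, 8, 0]

This is the Floyd-Warshall all-pairs shortest-path computation. For each intermediate vertex k = 0, 1, …, 3, update dist[i][j] ← min(dist[i][j], dist[i][k] + dist[k][j]). The final matrix gives, for each (i, j), the minimum total weight of any directed path from i to j (possibly empty when i = j).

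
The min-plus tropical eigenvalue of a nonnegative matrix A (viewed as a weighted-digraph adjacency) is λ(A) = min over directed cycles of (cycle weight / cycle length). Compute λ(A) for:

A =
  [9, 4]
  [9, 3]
λ(A) = 3

Enumerate directed cycles and compute their means (weight / length). Sample:
  cycle 0 → 0: weight = 9, length = 1, mean = 9/1 ≈ 9.000
  cycle 1 → 1: weight = 3, length = 1, mean = 3/1 ≈ 3.000
  cycle 0 → 1 → 0: weight = 13, length = 2, mean = 13/2 ≈ 6.500
  cycle 1 → 0 → 1: weight = 13, length = 2, mean = 13/2 ≈ 6.500
Minimum mean = 3.000, attained e.g. along the cycle 1 → 1 with weight 3 and length 1. So λ(A) = 3/1 = 3.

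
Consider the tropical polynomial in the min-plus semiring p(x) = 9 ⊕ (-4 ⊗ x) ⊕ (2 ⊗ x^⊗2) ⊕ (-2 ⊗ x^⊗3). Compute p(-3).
p(-3) = -11

A tropical monomial a ⊗ x^⊗i evaluates to a + i · x. Evaluating each term at x = -3:
  Term 0 contributes 9 + 0 · -3 = 9
  Term 1 contributes -4 + 1 · -3 = -7
  Term 2 contributes 2 + 2 · -3 = -4
  Term 3 contributes -2 + 3 · -3 = -11
p(-3) = ⊕ of these = min[9, -7, -4, -11] = -11.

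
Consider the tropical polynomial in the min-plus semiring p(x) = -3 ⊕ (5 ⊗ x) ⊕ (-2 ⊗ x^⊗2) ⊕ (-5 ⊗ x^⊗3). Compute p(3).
p(3) = -3

A tropical monomial a ⊗ x^⊗i evaluates to a + i · x. Evaluating each term at x = 3:
  Term 0 contributes -3 + 0 · 3 = -3
  Term 1 contributes 5 + 1 · 3 = 8
  Term 2 contributes -2 + 2 · 3 = 4
  Term 3 contributes -5 + 3 · 3 = 4
p(3) = ⊕ of these = min[-3, 8, 4, 4] = -3.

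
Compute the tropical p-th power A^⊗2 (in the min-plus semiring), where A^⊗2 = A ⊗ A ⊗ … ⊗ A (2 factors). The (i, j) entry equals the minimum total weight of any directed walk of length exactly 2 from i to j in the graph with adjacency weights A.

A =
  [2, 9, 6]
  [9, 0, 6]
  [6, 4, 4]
A^⊗2 =
  [4, 9, 8]
  [9, 0, 6]
  [8, 4, 8]

Each entry (A^⊗2)_ij equals the minimum over all length-2 walks i = v_0 → v_1 → … → v_2 = j of Σ_t A[v_t][v_{t+1}]. For example, for (i, j) = (0, 2) we minimise over 3 possible intermediate vertex sequences; the minimum is 8, attained along the walk 0 → 0 → 2.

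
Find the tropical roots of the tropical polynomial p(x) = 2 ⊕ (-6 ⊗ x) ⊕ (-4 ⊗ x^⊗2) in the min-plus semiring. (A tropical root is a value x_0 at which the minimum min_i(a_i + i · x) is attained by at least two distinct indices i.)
Roots: {-2, 8}

Each tropical root is a break point of the lower envelope of the lines y = a_i + i · x (there are 3 lines, with slopes 0, 1, ..., 2). Only the lines that attain the minimum somewhere contribute to roots; other lines are dominated. Here the surviving (envelope) indices are i = 2, i = 1, i = 0.
Intersections between consecutive envelope lines give the roots: for adjacent envelope indices i < j the intersection is x = (a_i − a_j) / (j − i). Reading off the sorted break points: {-2, 8}.
Verification: at each break x_0, at least two indices attain the minimum of min_i(a_i + i · x_0).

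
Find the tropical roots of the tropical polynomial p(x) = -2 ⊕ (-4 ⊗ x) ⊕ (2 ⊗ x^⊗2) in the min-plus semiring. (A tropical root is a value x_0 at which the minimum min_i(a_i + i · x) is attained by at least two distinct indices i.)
Roots: {-6, 2}

Each tropical root is a break point of the lower envelope of the lines y = a_i + i · x (there are 3 lines, with slopes 0, 1, ..., 2). Only the lines that attain the minimum somewhere contribute to roots; other lines are dominated. Here the surviving (envelope) indices are i = 2, i = 1, i = 0.
Intersections between consecutive envelope lines give the roots: for adjacent envelope indices i < j the intersection is x = (a_i − a_j) / (j − i). Reading off the sorted break points: {-6, 2}.
Verification: at each break x_0, at least two indices attain the minimum of min_i(a_i + i · x_0).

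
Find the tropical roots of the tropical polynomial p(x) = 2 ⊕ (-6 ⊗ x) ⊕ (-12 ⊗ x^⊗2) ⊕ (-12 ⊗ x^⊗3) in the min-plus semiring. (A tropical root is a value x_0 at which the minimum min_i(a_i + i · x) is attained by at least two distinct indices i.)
Roots: {0, 6, 8}

Each tropical root is a break point of the lower envelope of the lines y = a_i + i · x (there are 4 lines, with slopes 0, 1, ..., 3). Only the lines that attain the minimum somewhere contribute to roots; other lines are dominated. Here the surviving (envelope) indices are i = 3, i = 2, i = 1, i = 0.
Intersections between consecutive envelope lines give the roots: for adjacent envelope indices i < j the intersection is x = (a_i − a_j) / (j − i). Reading off the sorted break points: {0, 6, 8}.
Verification: at each break x_0, at least two indices attain the minimum of min_i(a_i + i · x_0).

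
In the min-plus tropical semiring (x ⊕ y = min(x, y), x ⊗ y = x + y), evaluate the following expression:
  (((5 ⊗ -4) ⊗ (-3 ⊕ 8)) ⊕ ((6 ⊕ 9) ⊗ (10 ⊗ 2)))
(((5 ⊗ -4) ⊗ (-3 ⊕ 8)) ⊕ ((6 ⊕ 9) ⊗ (10 ⊗ 2))) = -2

Expand innermost to outermost. Recall ⊕ takes the minimum of its arguments and ⊗ takes their sum. Working out the expression (((5 ⊗ -4) ⊗ (-3 ⊕ 8)) ⊕ ((6 ⊕ 9) ⊗ (10 ⊗ 2))) gives -2.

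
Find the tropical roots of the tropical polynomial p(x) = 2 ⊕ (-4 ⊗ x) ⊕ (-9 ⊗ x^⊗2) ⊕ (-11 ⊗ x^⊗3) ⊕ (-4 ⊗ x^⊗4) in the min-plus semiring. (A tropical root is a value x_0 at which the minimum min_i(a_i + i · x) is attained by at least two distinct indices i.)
Roots: {-7, 2, 5, 6}

Each tropical root is a break point of the lower envelope of the lines y = a_i + i · x (there are 5 lines, with slopes 0, 1, ..., 4). Only the lines that attain the minimum somewhere contribute to roots; other lines are dominated. Here the surviving (envelope) indices are i = 4, i = 3, i = 2, i = 1, i = 0.
Intersections between consecutive envelope lines give the roots: for adjacent envelope indices i < j the intersection is x = (a_i − a_j) / (j − i). Reading off the sorted break points: {-7, 2, 5, 6}.
Verification: at each break x_0, at least two indices attain the minimum of min_i(a_i + i · x_0).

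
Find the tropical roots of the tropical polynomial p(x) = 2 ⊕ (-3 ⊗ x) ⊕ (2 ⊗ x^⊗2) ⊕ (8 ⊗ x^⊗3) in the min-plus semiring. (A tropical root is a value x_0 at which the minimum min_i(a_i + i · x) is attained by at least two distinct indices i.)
Roots: {-6, -5, 5}

Each tropical root is a break point of the lower envelope of the lines y = a_i + i · x (there are 4 lines, with slopes 0, 1, ..., 3). Only the lines that attain the minimum somewhere contribute to roots; other lines are dominated. Here the surviving (envelope) indices are i = 3, i = 2, i = 1, i = 0.
Intersections between consecutive envelope lines give the roots: for adjacent envelope indices i < j the intersection is x = (a_i − a_j) / (j − i). Reading off the sorted break points: {-6, -5, 5}.
Verification: at each break x_0, at least two indices attain the minimum of min_i(a_i + i · x_0).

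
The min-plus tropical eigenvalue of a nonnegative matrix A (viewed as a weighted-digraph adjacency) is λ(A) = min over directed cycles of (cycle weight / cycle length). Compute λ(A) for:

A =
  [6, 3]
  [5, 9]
λ(A) = 4

Enumerate directed cycles and compute their means (weight / length). Sample:
  cycle 0 → 0: weight = 6, length = 1, mean = 6/1 ≈ 6.000
  cycle 1 → 1: weight = 9, length = 1, mean = 9/1 ≈ 9.000
  cycle 0 → 1 → 0: weight = 8, length = 2, mean = 8/2 ≈ 4.000
  cycle 1 → 0 → 1: weight = 8, length = 2, mean = 8/2 ≈ 4.000
Minimum mean = 4.000, attained e.g. along the cycle 0 → 1 → 0 with weight 8 and length 2. So λ(A) = 8/2 = 4.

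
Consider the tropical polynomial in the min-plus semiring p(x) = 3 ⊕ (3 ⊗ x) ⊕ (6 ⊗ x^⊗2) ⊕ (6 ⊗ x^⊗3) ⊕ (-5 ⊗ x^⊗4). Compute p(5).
p(5) = 3

A tropical monomial a ⊗ x^⊗i evaluates to a + i · x. Evaluating each term at x = 5:
  Term 0 contributes 3 + 0 · 5 = 3
  Term 1 contributes 3 + 1 · 5 = 8
  Term 2 contributes 6 + 2 · 5 = 16
  Term 3 contributes 6 + 3 · 5 = 21
  Term 4 contributes -5 + 4 · 5 = 15
p(5) = ⊕ of these = min[3, 8, 16, 21, 15] = 3.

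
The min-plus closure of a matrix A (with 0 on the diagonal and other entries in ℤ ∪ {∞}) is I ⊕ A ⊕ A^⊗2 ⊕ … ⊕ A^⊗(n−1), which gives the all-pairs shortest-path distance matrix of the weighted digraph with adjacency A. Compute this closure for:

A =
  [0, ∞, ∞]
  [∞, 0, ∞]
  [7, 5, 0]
Closure =
  [0, ∞, ∞]
  [∞, 0, ∞]
  [7, 5, 0]

This is the Floyd-Warshall all-pairs shortest-path computation. For each intermediate vertex k = 0, 1, …, 2, update dist[i][j] ← min(dist[i][j], dist[i][k] + dist[k][j]). The final matrix gives, for each (i, j), the minimum total weight of any directed path from i to j (possibly empty when i = j).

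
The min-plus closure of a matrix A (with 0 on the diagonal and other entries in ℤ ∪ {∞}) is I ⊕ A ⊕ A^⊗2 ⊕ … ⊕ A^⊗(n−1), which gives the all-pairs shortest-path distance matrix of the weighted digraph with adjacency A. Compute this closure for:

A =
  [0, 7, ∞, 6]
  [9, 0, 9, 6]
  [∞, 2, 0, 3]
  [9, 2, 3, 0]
Closure =
  [0, 7, 9, 6]
  [9, 0, 9, 6]
  [11, 2, 0, 3]
  [9, 2, 3, 0]

This is the Floyd-Warshall all-pairs shortest-path computation. For each intermediate vertex k = 0, 1, …, 3, update dist[i][j] ← min(dist[i][j], dist[i][k] + dist[k][j]). The final matrix gives, for each (i, j), the minimum total weight of any directed path from i to j (possibly empty when i = j).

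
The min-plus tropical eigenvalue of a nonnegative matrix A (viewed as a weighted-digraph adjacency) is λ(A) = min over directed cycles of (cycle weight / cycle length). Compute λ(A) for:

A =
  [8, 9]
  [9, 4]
λ(A) = 4

Enumerate directed cycles and compute their means (weight / length). Sample:
  cycle 0 → 0: weight = 8, length = 1, mean = 8/1 ≈ 8.000
  cycle 1 → 1: weight = 4, length = 1, mean = 4/1 ≈ 4.000
  cycle 0 → 1 → 0: weight = 18, length = 2, mean = 18/2 ≈ 9.000
  cycle 1 → 0 → 1: weight = 18, length = 2, mean = 18/2 ≈ 9.000
Minimum mean = 4.000, attained e.g. along the cycle 1 → 1 with weight 4 and length 1. So λ(A) = 4/1 = 4.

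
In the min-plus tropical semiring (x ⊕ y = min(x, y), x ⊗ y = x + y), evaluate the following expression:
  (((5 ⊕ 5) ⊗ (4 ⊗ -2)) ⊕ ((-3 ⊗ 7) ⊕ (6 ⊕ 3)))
(((5 ⊕ 5) ⊗ (4 ⊗ -2)) ⊕ ((-3 ⊗ 7) ⊕ (6 ⊕ 3))) = 3

Expand innermost to outermost. Recall ⊕ takes the minimum of its arguments and ⊗ takes their sum. Working out the expression (((5 ⊕ 5) ⊗ (4 ⊗ -2)) ⊕ ((-3 ⊗ 7) ⊕ (6 ⊕ 3))) gives 3.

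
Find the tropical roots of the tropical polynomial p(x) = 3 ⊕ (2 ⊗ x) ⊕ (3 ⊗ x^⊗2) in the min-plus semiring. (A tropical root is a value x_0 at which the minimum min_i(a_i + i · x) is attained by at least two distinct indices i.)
Roots: {-1, 1}

Each tropical root is a break point of the lower envelope of the lines y = a_i + i · x (there are 3 lines, with slopes 0, 1, ..., 2). Only the lines that attain the minimum somewhere contribute to roots; other lines are dominated. Here the surviving (envelope) indices are i = 2, i = 1, i = 0.
Intersections between consecutive envelope lines give the roots: for adjacent envelope indices i < j the intersection is x = (a_i − a_j) / (j − i). Reading off the sorted break points: {-1, 1}.
Verification: at each break x_0, at least two indices attain the minimum of min_i(a_i + i · x_0).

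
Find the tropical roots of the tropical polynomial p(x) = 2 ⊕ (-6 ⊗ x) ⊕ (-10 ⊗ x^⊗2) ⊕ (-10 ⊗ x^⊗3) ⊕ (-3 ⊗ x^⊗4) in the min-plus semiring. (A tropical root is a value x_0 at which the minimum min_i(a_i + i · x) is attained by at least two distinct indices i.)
Roots: {-7, 0, 4, 8}

Each tropical root is a break point of the lower envelope of the lines y = a_i + i · x (there are 5 lines, with slopes 0, 1, ..., 4). Only the lines that attain the minimum somewhere contribute to roots; other lines are dominated. Here the surviving (envelope) indices are i = 4, i = 3, i = 2, i = 1, i = 0.
Intersections between consecutive envelope lines give the roots: for adjacent envelope indices i < j the intersection is x = (a_i − a_j) / (j − i). Reading off the sorted break points: {-7, 0, 4, 8}.
Verification: at each break x_0, at least two indices attain the minimum of min_i(a_i + i · x_0).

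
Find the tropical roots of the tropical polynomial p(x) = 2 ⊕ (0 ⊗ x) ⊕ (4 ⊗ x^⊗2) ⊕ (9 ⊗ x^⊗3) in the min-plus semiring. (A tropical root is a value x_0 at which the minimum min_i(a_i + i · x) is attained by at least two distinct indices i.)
Roots: {-5, -4, 2}

Each tropical root is a break point of the lower envelope of the lines y = a_i + i · x (there are 4 lines, with slopes 0, 1, ..., 3). Only the lines that attain the minimum somewhere contribute to roots; other lines are dominated. Here the surviving (envelope) indices are i = 3, i = 2, i = 1, i = 0.
Intersections between consecutive envelope lines give the roots: for adjacent envelope indices i < j the intersection is x = (a_i − a_j) / (j − i). Reading off the sorted break points: {-5, -4, 2}.
Verification: at each break x_0, at least two indices attain the minimum of min_i(a_i + i · x_0).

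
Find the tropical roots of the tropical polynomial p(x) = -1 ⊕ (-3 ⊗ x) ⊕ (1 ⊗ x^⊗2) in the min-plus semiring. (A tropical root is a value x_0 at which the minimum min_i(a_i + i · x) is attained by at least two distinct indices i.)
Roots: {-4, 2}

Each tropical root is a break point of the lower envelope of the lines y = a_i + i · x (there are 3 lines, with slopes 0, 1, ..., 2). Only the lines that attain the minimum somewhere contribute to roots; other lines are dominated. Here the surviving (envelope) indices are i = 2, i = 1, i = 0.
Intersections between consecutive envelope lines give the roots: for adjacent envelope indices i < j the intersection is x = (a_i − a_j) / (j − i). Reading off the sorted break points: {-4, 2}.
Verification: at each break x_0, at least two indices attain the minimum of min_i(a_i + i · x_0).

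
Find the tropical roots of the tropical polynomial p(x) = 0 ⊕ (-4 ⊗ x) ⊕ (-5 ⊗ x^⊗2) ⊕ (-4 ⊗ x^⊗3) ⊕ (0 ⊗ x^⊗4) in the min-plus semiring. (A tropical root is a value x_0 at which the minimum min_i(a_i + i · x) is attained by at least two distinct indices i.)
Roots: {-4, -1, 1, 4}

Each tropical root is a break point of the lower envelope of the lines y = a_i + i · x (there are 5 lines, with slopes 0, 1, ..., 4). Only the lines that attain the minimum somewhere contribute to roots; other lines are dominated. Here the surviving (envelope) indices are i = 4, i = 3, i = 2, i = 1, i = 0.
Intersections between consecutive envelope lines give the roots: for adjacent envelope indices i < j the intersection is x = (a_i − a_j) / (j − i). Reading off the sorted break points: {-4, -1, 1, 4}.
Verification: at each break x_0, at least two indices attain the minimum of min_i(a_i + i · x_0).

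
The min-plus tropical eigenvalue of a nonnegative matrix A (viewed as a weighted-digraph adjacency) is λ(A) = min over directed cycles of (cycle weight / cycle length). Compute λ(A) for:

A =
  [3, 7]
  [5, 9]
λ(A) = 3

Enumerate directed cycles and compute their means (weight / length). Sample:
  cycle 0 → 0: weight = 3, length = 1, mean = 3/1 ≈ 3.000
  cycle 1 → 1: weight = 9, length = 1, mean = 9/1 ≈ 9.000
  cycle 0 → 1 → 0: weight = 12, length = 2, mean = 12/2 ≈ 6.000
  cycle 1 → 0 → 1: weight = 12, length = 2, mean = 12/2 ≈ 6.000
Minimum mean = 3.000, attained e.g. along the cycle 0 → 0 with weight 3 and length 1. So λ(A) = 3/1 = 3.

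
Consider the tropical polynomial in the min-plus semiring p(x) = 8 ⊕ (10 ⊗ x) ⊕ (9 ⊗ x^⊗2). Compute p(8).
p(8) = 8

A tropical monomial a ⊗ x^⊗i evaluates to a + i · x. Evaluating each term at x = 8:
  Term 0 contributes 8 + 0 · 8 = 8
  Term 1 contributes 10 + 1 · 8 = 18
  Term 2 contributes 9 + 2 · 8 = 25
p(8) = ⊕ of these = min[8, 18, 25] = 8.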